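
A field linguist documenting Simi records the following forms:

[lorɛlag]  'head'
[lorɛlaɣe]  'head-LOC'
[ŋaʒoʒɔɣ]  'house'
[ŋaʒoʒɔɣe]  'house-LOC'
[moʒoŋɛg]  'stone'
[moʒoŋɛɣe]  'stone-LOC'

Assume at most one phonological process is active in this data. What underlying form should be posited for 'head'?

/lorɛlag/

'head' shows [g] ~ [ɣ] at the end of the stem ([lorɛlag] vs [lorɛlaɣe]).
But 'house' keeps [ɣ] in both environments ([ŋaʒoʒɔɣ], [ŋaʒoʒɔɣe]), so there is no rule changing /ɣ/ to [g] in isolation.
Therefore /g/ is basic and [ɣ] is derived by intervocalic spirantization (voiced stops become fricatives between vowels).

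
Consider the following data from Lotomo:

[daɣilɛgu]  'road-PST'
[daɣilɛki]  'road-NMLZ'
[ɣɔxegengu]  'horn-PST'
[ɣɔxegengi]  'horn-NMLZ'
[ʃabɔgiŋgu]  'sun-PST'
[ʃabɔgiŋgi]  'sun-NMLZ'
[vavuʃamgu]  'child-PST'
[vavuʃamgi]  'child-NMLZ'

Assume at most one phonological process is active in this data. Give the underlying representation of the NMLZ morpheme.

The NMLZ morpheme has two allomorphs, [-gi] and [-ki].
By contrast the PST suffix keeps its initial [g] throughout — that segment must be underlying.
The NMLZ suffix is therefore /-ki/ underlyingly, with post-nasal voicing: voiceless stops become voiced after a nasal.

/-ki/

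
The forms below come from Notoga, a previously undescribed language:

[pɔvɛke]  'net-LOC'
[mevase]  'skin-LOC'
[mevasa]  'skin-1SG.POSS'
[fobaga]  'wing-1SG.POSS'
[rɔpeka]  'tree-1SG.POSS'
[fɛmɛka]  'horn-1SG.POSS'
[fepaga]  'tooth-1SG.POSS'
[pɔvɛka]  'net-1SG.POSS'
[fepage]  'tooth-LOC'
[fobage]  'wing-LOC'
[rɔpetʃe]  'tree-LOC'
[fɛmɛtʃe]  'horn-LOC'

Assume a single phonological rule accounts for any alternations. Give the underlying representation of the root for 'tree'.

/rɔpetʃ/

The stem for 'tree' ends in [tʃ] in [rɔpetʃe] but [k] in [rɔpeka].
The stem 'net' ([pɔvɛke], [pɔvɛka]) shows [k] unchanged in both environments, so [k] cannot be basic with [tʃ] derived before the LOC suffix.
So /tʃ/ is underlying, and a rule of depalatalization — palato-alveolar /tʃ/ becomes [k] when no front vowel follows — gives [k].
So 'tree' = /rɔpetʃ/.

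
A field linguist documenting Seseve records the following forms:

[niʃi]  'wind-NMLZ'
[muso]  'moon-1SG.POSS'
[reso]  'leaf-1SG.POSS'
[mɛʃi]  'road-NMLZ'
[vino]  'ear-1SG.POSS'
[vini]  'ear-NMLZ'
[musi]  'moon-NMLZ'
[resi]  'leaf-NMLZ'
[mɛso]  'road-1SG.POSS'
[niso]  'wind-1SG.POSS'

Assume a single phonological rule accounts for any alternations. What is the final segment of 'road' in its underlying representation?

/ʃ/

The stem for 'road' ends in [s] in [mɛso] but [ʃ] in [mɛʃi].
If /s/ were underlying and a rule turned it into [ʃ] before the NMLZ suffix, 'moon' would also alternate; but it has [s] in both [muso] and [musi].
Therefore /ʃ/ is basic and [s] is derived by depalatalization (palato-alveolar /ʃ/ becomes [s] when no front vowel follows).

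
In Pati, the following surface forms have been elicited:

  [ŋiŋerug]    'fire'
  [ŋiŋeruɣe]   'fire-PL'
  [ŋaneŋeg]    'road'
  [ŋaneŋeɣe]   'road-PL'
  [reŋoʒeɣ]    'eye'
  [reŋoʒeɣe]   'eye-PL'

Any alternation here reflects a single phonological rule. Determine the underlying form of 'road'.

'road' shows [g] ~ [ɣ] at the end of the stem ([ŋaneŋeg] vs [ŋaneŋeɣe]).
If /ɣ/ were underlying and a rule turned it into [g] in isolation, 'eye' would also alternate; but it has [ɣ] in both [reŋoʒeɣ] and [reŋoʒeɣe].
So /g/ is underlying, and a rule of intervocalic spirantization — voiced stops become fricatives between vowels — gives [ɣ].

/ŋaneŋeg/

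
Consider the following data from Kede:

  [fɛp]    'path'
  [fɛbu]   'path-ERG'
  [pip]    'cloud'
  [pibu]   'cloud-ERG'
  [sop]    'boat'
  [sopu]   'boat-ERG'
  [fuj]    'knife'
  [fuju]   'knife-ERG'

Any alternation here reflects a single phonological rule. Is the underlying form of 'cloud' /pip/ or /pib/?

The root 'cloud' surfaces as [pip] and [pibu], with a stem-final [p] ~ [b] alternation.
But 'boat' keeps [p] in both environments ([sop], [sopu]), so there is no rule changing /p/ to [b] before the ERG suffix.
So /b/ is underlying, and a rule of word-final obstruent devoicing — voiced obstruents become voiceless word-finally — gives [p].

/pib/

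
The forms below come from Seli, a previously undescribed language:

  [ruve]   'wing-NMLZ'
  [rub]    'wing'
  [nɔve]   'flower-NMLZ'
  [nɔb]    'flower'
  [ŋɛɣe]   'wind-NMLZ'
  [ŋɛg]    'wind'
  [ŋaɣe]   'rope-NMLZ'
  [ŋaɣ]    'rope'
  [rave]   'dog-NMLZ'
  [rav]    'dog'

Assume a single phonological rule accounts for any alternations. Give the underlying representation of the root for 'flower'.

In [nɔve] and [nɔb] the final segment of 'flower' alternates: [v] ~ [b].
If /v/ were underlying and a rule turned it into [b] in isolation, 'dog' would also alternate; but it has [v] in both [rave] and [rav].
So /b/ is underlying, and a rule of intervocalic spirantization — voiced stops become fricatives between vowels — gives [v].

/nɔb/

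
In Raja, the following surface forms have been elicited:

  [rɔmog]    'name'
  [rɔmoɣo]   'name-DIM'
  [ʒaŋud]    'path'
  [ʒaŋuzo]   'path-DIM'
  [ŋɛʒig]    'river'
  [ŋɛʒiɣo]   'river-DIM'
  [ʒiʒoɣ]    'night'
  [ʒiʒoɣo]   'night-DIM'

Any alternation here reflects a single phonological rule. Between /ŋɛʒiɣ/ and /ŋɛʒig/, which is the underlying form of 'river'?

In [ŋɛʒig] and [ŋɛʒiɣo] the final segment of 'river' alternates: [g] ~ [ɣ].
Compare 'night', with invariant [ɣ] in [ʒiʒoɣ] and [ʒiʒoɣo]: an analysis with underlying /ɣ/ and a rule producing [g] in isolation would wrongly predict alternation here too.
The underlying segment must be /g/; voiced stops become fricatives between vowels, yielding [ɣ] there.

/ŋɛʒig/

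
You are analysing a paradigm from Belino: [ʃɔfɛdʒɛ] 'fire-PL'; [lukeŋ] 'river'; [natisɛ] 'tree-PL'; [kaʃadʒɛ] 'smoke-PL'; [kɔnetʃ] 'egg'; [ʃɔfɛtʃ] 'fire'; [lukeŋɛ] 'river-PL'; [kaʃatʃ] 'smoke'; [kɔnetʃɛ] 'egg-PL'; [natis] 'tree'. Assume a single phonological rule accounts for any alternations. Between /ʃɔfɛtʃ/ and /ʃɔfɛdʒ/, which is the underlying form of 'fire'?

The root 'fire' surfaces as [ʃɔfɛtʃ] and [ʃɔfɛdʒɛ], with a stem-final [tʃ] ~ [dʒ] alternation.
But 'egg' keeps [tʃ] in both environments ([kɔnetʃ], [kɔnetʃɛ]), so there is no rule changing /tʃ/ to [dʒ] before the PL suffix.
The alternation reflects word-final obstruent devoicing: voiced obstruents become voiceless word-finally. /dʒ/ is underlying.

/ʃɔfɛdʒ/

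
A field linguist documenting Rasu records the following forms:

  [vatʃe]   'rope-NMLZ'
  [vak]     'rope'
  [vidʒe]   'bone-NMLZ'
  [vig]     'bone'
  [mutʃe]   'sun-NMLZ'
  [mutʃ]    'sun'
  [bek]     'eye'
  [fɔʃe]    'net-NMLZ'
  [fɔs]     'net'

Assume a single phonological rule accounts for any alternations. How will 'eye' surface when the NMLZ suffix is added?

The root 'rope' surfaces as [vatʃe] and [vak], with a stem-final [tʃ] ~ [k] alternation.
If /tʃ/ were underlying and a rule turned it into [k] in isolation, 'sun' would also alternate; but it has [tʃ] in both [mutʃe] and [mutʃ].
Therefore /k/ is basic and [tʃ] is derived by palatalization before a front vowel (/k/, /g/ and /s/ become palato-alveolar [tʃ], [dʒ] and [ʃ] before a front vowel).
The one attested form of 'eye', [bek], shows underlying /bek/. Applying the same rule before a front vowel gives [betʃe].

[betʃe]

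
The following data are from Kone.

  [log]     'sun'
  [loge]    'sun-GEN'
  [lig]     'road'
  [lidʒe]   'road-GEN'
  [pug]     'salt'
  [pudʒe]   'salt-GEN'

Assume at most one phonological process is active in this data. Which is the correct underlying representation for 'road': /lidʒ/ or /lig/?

/lidʒ/

'road' shows [g] ~ [dʒ] at the end of the stem ([lig] vs [lidʒe]).
But 'sun' keeps [g] in both environments ([log], [loge]), so there is no rule changing /g/ to [dʒ] before the GEN suffix.
Therefore /dʒ/ is basic and [g] is derived by depalatalization (palato-alveolar /dʒ/ becomes [g] when no front vowel follows).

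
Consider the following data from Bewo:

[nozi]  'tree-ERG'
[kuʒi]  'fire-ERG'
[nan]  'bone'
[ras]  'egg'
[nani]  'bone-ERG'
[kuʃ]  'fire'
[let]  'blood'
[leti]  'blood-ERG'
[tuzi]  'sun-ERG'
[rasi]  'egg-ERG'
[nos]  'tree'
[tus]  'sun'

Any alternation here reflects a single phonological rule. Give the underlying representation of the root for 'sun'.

/tuz/

The stem for 'sun' ends in [s] in [tus] but [z] in [tuzi].
But 'egg' keeps [s] in both environments ([ras], [rasi]), so there is no rule changing /s/ to [z] before the ERG suffix.
Therefore /z/ is basic and [s] is derived by word-final obstruent devoicing (voiced obstruents become voiceless word-finally).
So 'sun' = /tuz/.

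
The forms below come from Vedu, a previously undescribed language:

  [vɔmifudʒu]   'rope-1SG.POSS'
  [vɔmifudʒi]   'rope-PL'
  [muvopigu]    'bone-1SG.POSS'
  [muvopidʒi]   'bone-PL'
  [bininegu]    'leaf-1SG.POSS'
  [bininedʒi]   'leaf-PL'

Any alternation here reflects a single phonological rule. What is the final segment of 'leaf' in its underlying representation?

The root 'leaf' surfaces as [bininegu] and [bininedʒi], with a stem-final [g] ~ [dʒ] alternation.
If /dʒ/ were underlying and a rule turned it into [g] before the 1SG.POSS suffix, 'rope' would also alternate; but it has [dʒ] in both [vɔmifudʒu] and [vɔmifudʒi].
Therefore /g/ is basic and [dʒ] is derived by palatalization before a front vowel (/g/ becomes palato-alveolar [dʒ] before a front vowel).

/g/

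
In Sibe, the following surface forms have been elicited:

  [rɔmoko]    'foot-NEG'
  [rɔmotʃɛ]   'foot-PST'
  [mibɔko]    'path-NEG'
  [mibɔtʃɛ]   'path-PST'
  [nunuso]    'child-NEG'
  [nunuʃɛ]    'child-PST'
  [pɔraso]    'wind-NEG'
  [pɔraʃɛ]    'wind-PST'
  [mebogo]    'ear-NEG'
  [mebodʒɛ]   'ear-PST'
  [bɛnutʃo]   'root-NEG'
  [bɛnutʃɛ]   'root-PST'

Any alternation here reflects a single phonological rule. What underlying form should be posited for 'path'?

The root 'path' surfaces as [mibɔko] and [mibɔtʃɛ], with a stem-final [k] ~ [tʃ] alternation.
Compare 'root', with invariant [tʃ] in [bɛnutʃo] and [bɛnutʃɛ]: an analysis with underlying /tʃ/ and a rule producing [k] before the NEG suffix would wrongly predict alternation here too.
The underlying segment must be /k/; /k/, /g/ and /s/ become palato-alveolar [tʃ], [dʒ] and [ʃ] before a front vowel, yielding [tʃ] there.
So 'path' = /mibɔk/.

/mibɔk/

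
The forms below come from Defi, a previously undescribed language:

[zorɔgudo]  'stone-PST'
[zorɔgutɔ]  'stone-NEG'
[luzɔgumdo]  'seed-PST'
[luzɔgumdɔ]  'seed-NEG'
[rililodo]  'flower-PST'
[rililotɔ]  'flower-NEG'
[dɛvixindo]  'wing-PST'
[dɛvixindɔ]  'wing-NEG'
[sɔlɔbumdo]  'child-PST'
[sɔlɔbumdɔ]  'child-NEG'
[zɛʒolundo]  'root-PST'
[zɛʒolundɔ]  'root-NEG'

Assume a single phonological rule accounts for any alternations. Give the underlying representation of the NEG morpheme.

/-tɔ/

The NEG suffix surfaces as [-dɔ] and [-tɔ], depending on the final segment of the stem.
The PST suffix, which begins with [d], is invariant after every stem; so [d] is not altered by any rule here.
So the underlying form is /-tɔ/, and voiceless stops become voiced after a nasal.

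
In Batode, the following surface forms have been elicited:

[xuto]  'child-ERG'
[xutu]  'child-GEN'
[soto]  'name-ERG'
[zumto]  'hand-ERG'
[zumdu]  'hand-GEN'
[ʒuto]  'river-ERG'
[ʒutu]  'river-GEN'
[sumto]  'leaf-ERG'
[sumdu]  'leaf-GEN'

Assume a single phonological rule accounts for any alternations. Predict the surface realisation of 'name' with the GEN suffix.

[sotu]

The GEN suffix surfaces as [-du] and [-tu], depending on the final segment of the stem.
By contrast the ERG suffix keeps its initial [t] throughout — that segment must be underlying.
The GEN suffix is therefore /-du/ underlyingly, with post-vocalic devoicing: voiced stops become voiceless after a vowel.
After 'name', which ends in a vowel, the suffix surfaces as [-tu], giving [sotu].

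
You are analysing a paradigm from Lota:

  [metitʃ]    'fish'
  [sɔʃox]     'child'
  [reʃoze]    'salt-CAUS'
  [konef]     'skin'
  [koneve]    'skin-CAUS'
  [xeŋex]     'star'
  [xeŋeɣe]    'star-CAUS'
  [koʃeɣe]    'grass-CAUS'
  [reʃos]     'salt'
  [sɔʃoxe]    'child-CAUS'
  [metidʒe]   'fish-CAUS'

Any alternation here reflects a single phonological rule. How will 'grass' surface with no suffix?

The stem for 'star' ends in [ɣ] in [xeŋeɣe] but [x] in [xeŋex].
Compare 'child', with invariant [x] in [sɔʃoxe] and [sɔʃox]: an analysis with underlying /x/ and a rule producing [ɣ] before the CAUS suffix would wrongly predict alternation here too.
The alternation reflects word-final obstruent devoicing: voiced obstruents become voiceless word-finally. /ɣ/ is underlying.
From [koʃeɣe] the stem 'grass' is /koʃeɣ/; word-finally this yields [koʃex].

[koʃex]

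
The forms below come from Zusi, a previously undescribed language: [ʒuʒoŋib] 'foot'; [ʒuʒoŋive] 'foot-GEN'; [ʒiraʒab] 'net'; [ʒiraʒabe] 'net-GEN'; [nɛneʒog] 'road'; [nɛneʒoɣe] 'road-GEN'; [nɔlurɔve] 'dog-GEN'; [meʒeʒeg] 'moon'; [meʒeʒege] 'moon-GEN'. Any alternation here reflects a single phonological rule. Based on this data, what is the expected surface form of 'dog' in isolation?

[nɔlurɔb]

The root 'foot' surfaces as [ʒuʒoŋib] and [ʒuʒoŋive], with a stem-final [b] ~ [v] alternation.
Compare 'net', with invariant [b] in [ʒiraʒab] and [ʒiraʒabe]: an analysis with underlying /b/ and a rule producing [v] before the GEN suffix would wrongly predict alternation here too.
So /v/ is underlying, and a rule of word-final hardening — voiced fricatives become stops word-finally — gives [b].
The one attested form of 'dog', [nɔlurɔve], shows underlying /nɔlurɔv/. Applying the same rule word-finally gives [nɔlurɔb].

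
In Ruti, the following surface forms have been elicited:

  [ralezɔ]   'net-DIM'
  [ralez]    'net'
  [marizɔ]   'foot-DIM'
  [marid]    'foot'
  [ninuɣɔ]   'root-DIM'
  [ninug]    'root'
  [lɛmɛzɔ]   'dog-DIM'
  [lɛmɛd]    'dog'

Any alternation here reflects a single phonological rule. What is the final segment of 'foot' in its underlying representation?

The root 'foot' surfaces as [marizɔ] and [marid], with a stem-final [z] ~ [d] alternation.
Compare 'net', with invariant [z] in [ralezɔ] and [ralez]: an analysis with underlying /z/ and a rule producing [d] in isolation would wrongly predict alternation here too.
The alternation reflects intervocalic spirantization: voiced stops become fricatives between vowels. /d/ is underlying.

/d/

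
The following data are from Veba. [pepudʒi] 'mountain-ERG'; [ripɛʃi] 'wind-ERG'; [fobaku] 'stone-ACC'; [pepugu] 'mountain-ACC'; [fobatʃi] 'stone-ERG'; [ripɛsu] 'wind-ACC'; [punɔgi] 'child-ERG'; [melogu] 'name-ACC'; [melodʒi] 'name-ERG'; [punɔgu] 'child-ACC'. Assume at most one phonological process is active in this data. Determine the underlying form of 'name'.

'name' shows [g] ~ [dʒ] at the end of the stem ([melogu] vs [melodʒi]).
If /g/ were underlying and a rule turned it into [dʒ] before the ERG suffix, 'child' would also alternate; but it has [g] in both [punɔgu] and [punɔgi].
The underlying segment must be /dʒ/; palato-alveolar /tʃ/, /dʒ/ and /ʃ/ become [k], [g] and [s] when no front vowel follows, yielding [g] there.

/melodʒ/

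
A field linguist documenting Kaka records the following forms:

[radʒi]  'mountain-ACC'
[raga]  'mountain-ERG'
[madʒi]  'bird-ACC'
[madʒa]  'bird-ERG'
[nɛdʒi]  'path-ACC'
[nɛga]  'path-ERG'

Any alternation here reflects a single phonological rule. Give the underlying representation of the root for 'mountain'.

/rag/

The root 'mountain' surfaces as [radʒi] and [raga], with a stem-final [dʒ] ~ [g] alternation.
But 'bird' keeps [dʒ] in both environments ([madʒi], [madʒa]), so there is no rule changing /dʒ/ to [g] before the ERG suffix.
The alternation reflects palatalization before a front vowel: /g/ becomes palato-alveolar [dʒ] before a front vowel. /g/ is underlying.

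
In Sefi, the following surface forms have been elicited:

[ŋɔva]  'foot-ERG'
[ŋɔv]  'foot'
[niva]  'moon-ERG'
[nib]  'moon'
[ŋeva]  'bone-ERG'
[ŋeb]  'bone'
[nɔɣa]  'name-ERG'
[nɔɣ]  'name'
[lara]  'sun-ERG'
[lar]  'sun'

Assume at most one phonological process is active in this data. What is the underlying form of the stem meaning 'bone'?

/ŋeb/

'bone' shows [v] ~ [b] at the end of the stem ([ŋeva] vs [ŋeb]).
But 'foot' keeps [v] in both environments ([ŋɔva], [ŋɔv]), so there is no rule changing /v/ to [b] in isolation.
The underlying segment must be /b/; voiced stops become fricatives between vowels, yielding [v] there.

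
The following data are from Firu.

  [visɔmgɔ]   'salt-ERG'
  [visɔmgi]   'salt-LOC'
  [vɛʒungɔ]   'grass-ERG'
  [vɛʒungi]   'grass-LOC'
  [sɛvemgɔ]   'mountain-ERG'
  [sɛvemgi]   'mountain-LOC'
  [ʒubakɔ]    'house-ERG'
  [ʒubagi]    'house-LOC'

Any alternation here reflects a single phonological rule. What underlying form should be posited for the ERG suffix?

The ERG suffix surfaces as [-gɔ] and [-kɔ], depending on the final segment of the stem.
By contrast the LOC suffix keeps its initial [g] throughout — that segment must be underlying.
So the underlying form is /-kɔ/, and voiceless stops become voiced after a nasal.

/-kɔ/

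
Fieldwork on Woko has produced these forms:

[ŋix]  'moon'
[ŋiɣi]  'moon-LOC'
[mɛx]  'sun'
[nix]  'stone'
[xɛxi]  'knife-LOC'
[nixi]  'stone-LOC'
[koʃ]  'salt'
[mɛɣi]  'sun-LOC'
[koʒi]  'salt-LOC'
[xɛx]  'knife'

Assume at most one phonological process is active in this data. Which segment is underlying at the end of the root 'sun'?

The stem for 'sun' ends in [x] in [mɛx] but [ɣ] in [mɛɣi].
Compare 'knife', with invariant [x] in [xɛx] and [xɛxi]: an analysis with underlying /x/ and a rule producing [ɣ] before the LOC suffix would wrongly predict alternation here too.
The underlying segment must be /ɣ/; voiced obstruents become voiceless word-finally, yielding [x] there.

/ɣ/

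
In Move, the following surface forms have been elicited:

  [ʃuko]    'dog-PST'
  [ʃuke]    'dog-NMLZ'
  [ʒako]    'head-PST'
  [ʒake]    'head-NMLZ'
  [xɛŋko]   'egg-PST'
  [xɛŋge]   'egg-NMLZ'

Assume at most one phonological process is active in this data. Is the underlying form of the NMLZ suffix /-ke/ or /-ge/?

The NMLZ morpheme has two allomorphs, [-ge] and [-ke].
By contrast the PST suffix keeps its initial [k] throughout — that segment must be underlying.
The NMLZ suffix is therefore /-ge/ underlyingly, with post-vocalic devoicing: voiced stops become voiceless after a vowel.

/-ge/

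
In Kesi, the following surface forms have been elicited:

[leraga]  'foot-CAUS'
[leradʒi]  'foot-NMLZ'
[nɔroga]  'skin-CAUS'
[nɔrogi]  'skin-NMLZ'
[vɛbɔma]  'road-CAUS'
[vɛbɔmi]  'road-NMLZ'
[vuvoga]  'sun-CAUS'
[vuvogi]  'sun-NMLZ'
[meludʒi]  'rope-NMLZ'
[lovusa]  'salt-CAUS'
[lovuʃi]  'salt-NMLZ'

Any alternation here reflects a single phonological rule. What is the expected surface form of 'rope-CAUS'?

'foot' shows [g] ~ [dʒ] at the end of the stem ([leraga] vs [leradʒi]).
But 'sun' keeps [g] in both environments ([vuvoga], [vuvogi]), so there is no rule changing /g/ to [dʒ] before the NMLZ suffix.
The underlying segment must be /dʒ/; palato-alveolar /dʒ/ and /ʃ/ become [g] and [s] when no front vowel follows, yielding [g] there.
The one attested form of 'rope', [meludʒi], shows underlying /meludʒ/. Applying the same rule when no front vowel follows gives [meluga].

[meluga]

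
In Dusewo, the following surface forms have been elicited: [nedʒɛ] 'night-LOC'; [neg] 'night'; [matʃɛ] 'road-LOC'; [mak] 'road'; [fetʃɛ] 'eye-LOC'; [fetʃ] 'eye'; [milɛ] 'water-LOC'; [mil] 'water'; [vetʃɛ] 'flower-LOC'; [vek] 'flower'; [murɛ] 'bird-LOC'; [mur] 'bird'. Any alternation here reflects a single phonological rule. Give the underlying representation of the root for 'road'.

/mak/

In [matʃɛ] and [mak] the final segment of 'road' alternates: [tʃ] ~ [k].
The stem 'eye' ([fetʃɛ], [fetʃ]) shows [tʃ] unchanged in both environments, so [tʃ] cannot be basic with [k] derived in isolation.
The underlying segment must be /k/; /k/ and /g/ become palato-alveolar [tʃ] and [dʒ] before a front vowel, yielding [tʃ] there.
Hence 'road' is /mak/ underlyingly.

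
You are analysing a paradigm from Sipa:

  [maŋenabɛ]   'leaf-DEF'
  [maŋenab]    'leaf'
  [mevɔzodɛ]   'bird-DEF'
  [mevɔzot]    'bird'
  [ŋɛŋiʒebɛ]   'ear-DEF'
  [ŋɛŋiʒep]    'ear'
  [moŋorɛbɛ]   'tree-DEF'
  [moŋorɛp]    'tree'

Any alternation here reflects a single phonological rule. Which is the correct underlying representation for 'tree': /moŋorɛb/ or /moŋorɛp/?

/moŋorɛp/

'tree' shows [b] ~ [p] at the end of the stem ([moŋorɛbɛ] vs [moŋorɛp]).
The stem 'leaf' ([maŋenabɛ], [maŋenab]) shows [b] unchanged in both environments, so [b] cannot be basic with [p] derived in isolation.
The underlying segment must be /p/; voiceless stops become voiced between vowels, yielding [b] there.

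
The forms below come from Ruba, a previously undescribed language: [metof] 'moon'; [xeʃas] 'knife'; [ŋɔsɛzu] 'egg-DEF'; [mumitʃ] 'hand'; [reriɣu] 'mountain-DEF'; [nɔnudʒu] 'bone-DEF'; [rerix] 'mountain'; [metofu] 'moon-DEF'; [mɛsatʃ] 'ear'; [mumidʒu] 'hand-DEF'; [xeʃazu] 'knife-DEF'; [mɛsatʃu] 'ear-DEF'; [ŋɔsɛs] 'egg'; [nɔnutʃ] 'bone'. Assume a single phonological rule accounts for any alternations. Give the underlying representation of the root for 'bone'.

The root 'bone' surfaces as [nɔnudʒu] and [nɔnutʃ], with a stem-final [dʒ] ~ [tʃ] alternation.
But 'ear' keeps [tʃ] in both environments ([mɛsatʃu], [mɛsatʃ]), so there is no rule changing /tʃ/ to [dʒ] before the DEF suffix.
So /dʒ/ is underlying, and a rule of word-final obstruent devoicing — voiced obstruents become voiceless word-finally — gives [tʃ].

/nɔnudʒ/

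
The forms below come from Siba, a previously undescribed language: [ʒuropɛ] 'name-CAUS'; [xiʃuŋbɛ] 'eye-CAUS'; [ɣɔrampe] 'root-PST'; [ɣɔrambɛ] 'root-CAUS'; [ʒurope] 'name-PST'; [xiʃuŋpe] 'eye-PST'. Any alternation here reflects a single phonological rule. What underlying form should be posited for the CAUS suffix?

/-bɛ/

The CAUS morpheme has two allomorphs, [-bɛ] and [-pɛ].
The PST suffix, which begins with [p], is invariant after every stem; so [p] is not altered by any rule here.
The CAUS suffix is therefore /-bɛ/ underlyingly, with post-vocalic devoicing: voiced stops become voiceless after a vowel.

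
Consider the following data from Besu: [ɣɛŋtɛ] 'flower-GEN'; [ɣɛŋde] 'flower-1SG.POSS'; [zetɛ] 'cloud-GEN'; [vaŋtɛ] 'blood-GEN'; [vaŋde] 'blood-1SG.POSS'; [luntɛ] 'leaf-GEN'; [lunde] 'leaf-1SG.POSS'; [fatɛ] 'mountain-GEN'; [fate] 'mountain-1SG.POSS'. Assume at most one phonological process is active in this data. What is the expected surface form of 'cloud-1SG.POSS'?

The 1SG.POSS suffix surfaces as [-de] and [-te], depending on the final segment of the stem.
By contrast the GEN suffix keeps its initial [t] throughout — that segment must be underlying.
So the underlying form is /-de/, and voiced stops become voiceless after a vowel.
After 'cloud', which ends in a vowel, the suffix surfaces as [-te], giving [zete].

[zete]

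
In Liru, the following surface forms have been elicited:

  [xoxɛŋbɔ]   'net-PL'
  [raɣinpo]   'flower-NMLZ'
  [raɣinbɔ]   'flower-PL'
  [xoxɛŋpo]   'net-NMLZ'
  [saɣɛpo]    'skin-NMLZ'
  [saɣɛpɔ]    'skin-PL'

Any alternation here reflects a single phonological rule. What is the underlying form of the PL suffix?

The PL suffix surfaces as [-bɔ] and [-pɔ], depending on the final segment of the stem.
The NMLZ suffix, which begins with [p], is invariant after every stem; so [p] is not altered by any rule here.
The PL suffix is therefore /-bɔ/ underlyingly, with post-vocalic devoicing: voiced stops become voiceless after a vowel.

/-bɔ/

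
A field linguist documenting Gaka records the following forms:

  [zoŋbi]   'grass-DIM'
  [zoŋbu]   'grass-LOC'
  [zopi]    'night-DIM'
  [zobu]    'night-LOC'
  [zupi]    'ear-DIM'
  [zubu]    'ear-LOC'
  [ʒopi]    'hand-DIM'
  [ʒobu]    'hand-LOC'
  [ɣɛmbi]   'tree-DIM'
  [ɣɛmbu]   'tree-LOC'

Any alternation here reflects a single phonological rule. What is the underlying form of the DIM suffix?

The DIM suffix surfaces as [-bi] and [-pi], depending on the final segment of the stem.
The LOC suffix, which begins with [b], is invariant after every stem; so [b] is not altered by any rule here.
The DIM suffix is therefore /-pi/ underlyingly, with post-nasal voicing: voiceless stops become voiced after a nasal.

/-pi/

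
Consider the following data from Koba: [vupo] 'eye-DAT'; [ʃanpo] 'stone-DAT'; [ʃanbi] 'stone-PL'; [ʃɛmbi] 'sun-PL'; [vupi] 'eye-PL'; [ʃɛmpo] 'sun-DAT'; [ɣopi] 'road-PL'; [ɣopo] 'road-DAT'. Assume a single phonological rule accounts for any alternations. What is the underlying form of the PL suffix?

/-bi/

The PL morpheme has two allomorphs, [-bi] and [-pi].
By contrast the DAT suffix keeps its initial [p] throughout — that segment must be underlying.
So the underlying form is /-bi/, and voiced stops become voiceless after a vowel.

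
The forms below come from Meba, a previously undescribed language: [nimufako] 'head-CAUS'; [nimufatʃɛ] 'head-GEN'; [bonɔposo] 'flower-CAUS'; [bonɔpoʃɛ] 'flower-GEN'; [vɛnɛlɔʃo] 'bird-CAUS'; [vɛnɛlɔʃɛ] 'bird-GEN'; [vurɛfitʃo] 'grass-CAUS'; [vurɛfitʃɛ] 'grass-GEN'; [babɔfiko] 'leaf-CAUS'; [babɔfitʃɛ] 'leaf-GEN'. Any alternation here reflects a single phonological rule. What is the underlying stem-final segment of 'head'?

The root 'head' surfaces as [nimufako] and [nimufatʃɛ], with a stem-final [k] ~ [tʃ] alternation.
Compare 'grass', with invariant [tʃ] in [vurɛfitʃo] and [vurɛfitʃɛ]: an analysis with underlying /tʃ/ and a rule producing [k] before the CAUS suffix would wrongly predict alternation here too.
The alternation reflects palatalization before a front vowel: /k/ and /s/ become palato-alveolar [tʃ] and [ʃ] before a front vowel. /k/ is underlying.

/k/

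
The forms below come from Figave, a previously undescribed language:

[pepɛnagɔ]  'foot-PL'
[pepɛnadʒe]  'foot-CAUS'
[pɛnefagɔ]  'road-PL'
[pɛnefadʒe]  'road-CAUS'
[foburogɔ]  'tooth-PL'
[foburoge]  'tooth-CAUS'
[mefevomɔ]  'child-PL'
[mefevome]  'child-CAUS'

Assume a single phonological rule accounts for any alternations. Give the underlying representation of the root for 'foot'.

In [pepɛnagɔ] and [pepɛnadʒe] the final segment of 'foot' alternates: [g] ~ [dʒ].
But 'tooth' keeps [g] in both environments ([foburogɔ], [foburoge]), so there is no rule changing /g/ to [dʒ] before the CAUS suffix.
So /dʒ/ is underlying, and a rule of depalatalization — palato-alveolar /dʒ/ becomes [g] when no front vowel follows — gives [g].

/pepɛnadʒ/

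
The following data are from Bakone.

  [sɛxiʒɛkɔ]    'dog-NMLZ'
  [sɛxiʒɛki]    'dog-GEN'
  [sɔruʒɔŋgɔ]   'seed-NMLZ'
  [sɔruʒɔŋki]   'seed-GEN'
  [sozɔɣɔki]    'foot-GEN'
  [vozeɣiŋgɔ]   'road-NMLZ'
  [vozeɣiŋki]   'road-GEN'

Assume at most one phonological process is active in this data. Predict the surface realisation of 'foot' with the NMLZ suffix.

[sozɔɣɔkɔ]

The NMLZ suffix surfaces as [-gɔ] and [-kɔ], depending on the final segment of the stem.
The GEN suffix, which begins with [k], is invariant after every stem; so [k] is not altered by any rule here.
So the underlying form is /-gɔ/, and voiced stops become voiceless after a vowel.
After 'foot', which ends in a vowel, the suffix surfaces as [-kɔ], giving [sozɔɣɔkɔ].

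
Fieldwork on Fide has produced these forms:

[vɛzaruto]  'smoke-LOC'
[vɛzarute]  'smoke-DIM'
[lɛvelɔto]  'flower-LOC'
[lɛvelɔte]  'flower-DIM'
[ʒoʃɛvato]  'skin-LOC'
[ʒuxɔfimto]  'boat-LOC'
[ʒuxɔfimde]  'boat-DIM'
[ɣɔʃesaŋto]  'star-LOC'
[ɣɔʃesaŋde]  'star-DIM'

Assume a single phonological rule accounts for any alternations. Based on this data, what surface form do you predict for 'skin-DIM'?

[ʒoʃɛvate]

The DIM morpheme has two allomorphs, [-de] and [-te].
By contrast the LOC suffix keeps its initial [t] throughout — that segment must be underlying.
The DIM suffix is therefore /-de/ underlyingly, with post-vocalic devoicing: voiced stops become voiceless after a vowel.
After 'skin', which ends in a vowel, the suffix surfaces as [-te], giving [ʒoʃɛvate].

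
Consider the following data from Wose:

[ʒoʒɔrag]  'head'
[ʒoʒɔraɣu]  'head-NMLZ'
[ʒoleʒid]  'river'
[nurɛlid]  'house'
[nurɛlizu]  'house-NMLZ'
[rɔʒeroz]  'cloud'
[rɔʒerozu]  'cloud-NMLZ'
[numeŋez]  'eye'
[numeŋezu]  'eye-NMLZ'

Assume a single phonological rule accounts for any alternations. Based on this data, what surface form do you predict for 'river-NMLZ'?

[ʒoleʒizu]

'house' shows [d] ~ [z] at the end of the stem ([nurɛlid] vs [nurɛlizu]).
But 'eye' keeps [z] in both environments ([numeŋez], [numeŋezu]), so there is no rule changing /z/ to [d] in isolation.
So /d/ is underlying, and a rule of intervocalic spirantization — voiced stops become fricatives between vowels — gives [z].
The one attested form of 'river', [ʒoleʒid], shows underlying /ʒoleʒid/. Applying the same rule between vowels gives [ʒoleʒizu].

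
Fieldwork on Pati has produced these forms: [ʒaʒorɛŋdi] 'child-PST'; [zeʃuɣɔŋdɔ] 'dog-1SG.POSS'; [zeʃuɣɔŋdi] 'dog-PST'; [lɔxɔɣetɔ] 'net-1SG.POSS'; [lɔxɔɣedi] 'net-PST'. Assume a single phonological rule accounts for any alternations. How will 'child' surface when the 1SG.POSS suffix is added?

[ʒaʒorɛŋdɔ]

The 1SG.POSS morpheme has two allomorphs, [-dɔ] and [-tɔ].
The PST suffix, which begins with [d], is invariant after every stem; so [d] is not altered by any rule here.
The 1SG.POSS suffix is therefore /-tɔ/ underlyingly, with post-nasal voicing: voiceless stops become voiced after a nasal.
After 'child', which ends in a nasal, the suffix surfaces as [-dɔ], giving [ʒaʒorɛŋdɔ].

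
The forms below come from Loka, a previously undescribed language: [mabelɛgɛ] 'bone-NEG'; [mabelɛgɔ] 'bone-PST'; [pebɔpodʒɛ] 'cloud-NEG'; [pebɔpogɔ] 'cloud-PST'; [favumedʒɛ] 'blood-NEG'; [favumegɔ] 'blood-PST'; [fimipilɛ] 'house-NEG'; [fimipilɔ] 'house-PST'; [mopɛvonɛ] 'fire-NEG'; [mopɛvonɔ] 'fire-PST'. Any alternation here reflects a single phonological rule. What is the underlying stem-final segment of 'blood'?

/dʒ/

The stem for 'blood' ends in [dʒ] in [favumedʒɛ] but [g] in [favumegɔ].
Compare 'bone', with invariant [g] in [mabelɛgɛ] and [mabelɛgɔ]: an analysis with underlying /g/ and a rule producing [dʒ] before the NEG suffix would wrongly predict alternation here too.
The underlying segment must be /dʒ/; palato-alveolar /dʒ/ becomes [g] when no front vowel follows, yielding [g] there.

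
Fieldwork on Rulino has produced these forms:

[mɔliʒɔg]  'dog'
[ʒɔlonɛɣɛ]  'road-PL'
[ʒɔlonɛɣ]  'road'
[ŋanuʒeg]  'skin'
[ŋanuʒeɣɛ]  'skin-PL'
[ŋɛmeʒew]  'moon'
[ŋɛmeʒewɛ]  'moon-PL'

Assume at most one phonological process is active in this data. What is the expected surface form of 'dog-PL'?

'skin' shows [ɣ] ~ [g] at the end of the stem ([ŋanuʒeɣɛ] vs [ŋanuʒeg]).
The stem 'road' ([ʒɔlonɛɣɛ], [ʒɔlonɛɣ]) shows [ɣ] unchanged in both environments, so [ɣ] cannot be basic with [g] derived in isolation.
The alternation reflects intervocalic spirantization: voiced stops become fricatives between vowels. /g/ is underlying.
From [mɔliʒɔg] the stem 'dog' is /mɔliʒɔg/; between vowels this yields [mɔliʒɔɣɛ].

[mɔliʒɔɣɛ]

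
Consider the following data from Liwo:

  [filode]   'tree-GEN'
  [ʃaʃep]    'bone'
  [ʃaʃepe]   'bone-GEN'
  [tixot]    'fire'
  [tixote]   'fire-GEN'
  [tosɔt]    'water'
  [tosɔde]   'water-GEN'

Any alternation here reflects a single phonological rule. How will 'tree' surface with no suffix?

[filot]

In [tosɔt] and [tosɔde] the final segment of 'water' alternates: [t] ~ [d].
But 'fire' keeps [t] in both environments ([tixot], [tixote]), so there is no rule changing /t/ to [d] before the GEN suffix.
Therefore /d/ is basic and [t] is derived by word-final obstruent devoicing (voiced obstruents become voiceless word-finally).
From [filode] the stem 'tree' is /filod/; word-finally this yields [filot].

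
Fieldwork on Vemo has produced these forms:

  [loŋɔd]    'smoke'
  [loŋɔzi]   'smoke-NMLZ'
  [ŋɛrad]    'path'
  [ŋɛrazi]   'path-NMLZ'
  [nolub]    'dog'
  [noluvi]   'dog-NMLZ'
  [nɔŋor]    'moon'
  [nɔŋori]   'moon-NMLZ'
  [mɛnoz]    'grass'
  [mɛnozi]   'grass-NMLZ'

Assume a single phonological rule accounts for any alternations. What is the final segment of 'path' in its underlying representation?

/d/

'path' shows [d] ~ [z] at the end of the stem ([ŋɛrad] vs [ŋɛrazi]).
If /z/ were underlying and a rule turned it into [d] in isolation, 'grass' would also alternate; but it has [z] in both [mɛnoz] and [mɛnozi].
So /d/ is underlying, and a rule of intervocalic spirantization — voiced stops become fricatives between vowels — gives [z].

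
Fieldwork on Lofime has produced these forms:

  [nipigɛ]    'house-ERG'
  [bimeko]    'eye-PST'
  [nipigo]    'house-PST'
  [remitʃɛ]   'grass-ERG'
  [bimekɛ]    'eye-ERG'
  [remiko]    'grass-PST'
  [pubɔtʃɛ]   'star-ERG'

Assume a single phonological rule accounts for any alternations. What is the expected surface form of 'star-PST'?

The root 'grass' surfaces as [remiko] and [remitʃɛ], with a stem-final [k] ~ [tʃ] alternation.
Compare 'eye', with invariant [k] in [bimeko] and [bimekɛ]: an analysis with underlying /k/ and a rule producing [tʃ] before the ERG suffix would wrongly predict alternation here too.
The underlying segment must be /tʃ/; palato-alveolar /tʃ/ becomes [k] when no front vowel follows, yielding [k] there.
From [pubɔtʃɛ] the stem 'star' is /pubɔtʃ/; when no front vowel follows this yields [pubɔko].

[pubɔko]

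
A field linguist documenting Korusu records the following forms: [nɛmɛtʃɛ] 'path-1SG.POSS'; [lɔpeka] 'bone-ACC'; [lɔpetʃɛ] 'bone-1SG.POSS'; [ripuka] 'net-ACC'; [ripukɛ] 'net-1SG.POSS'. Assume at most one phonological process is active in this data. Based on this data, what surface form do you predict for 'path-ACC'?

[nɛmɛka]

In [lɔpeka] and [lɔpetʃɛ] the final segment of 'bone' alternates: [k] ~ [tʃ].
But 'net' keeps [k] in both environments ([ripuka], [ripukɛ]), so there is no rule changing /k/ to [tʃ] before the 1SG.POSS suffix.
The underlying segment must be /tʃ/; palato-alveolar /tʃ/ becomes [k] when no front vowel follows, yielding [k] there.
The one attested form of 'path', [nɛmɛtʃɛ], shows underlying /nɛmɛtʃ/. Applying the same rule when no front vowel follows gives [nɛmɛka].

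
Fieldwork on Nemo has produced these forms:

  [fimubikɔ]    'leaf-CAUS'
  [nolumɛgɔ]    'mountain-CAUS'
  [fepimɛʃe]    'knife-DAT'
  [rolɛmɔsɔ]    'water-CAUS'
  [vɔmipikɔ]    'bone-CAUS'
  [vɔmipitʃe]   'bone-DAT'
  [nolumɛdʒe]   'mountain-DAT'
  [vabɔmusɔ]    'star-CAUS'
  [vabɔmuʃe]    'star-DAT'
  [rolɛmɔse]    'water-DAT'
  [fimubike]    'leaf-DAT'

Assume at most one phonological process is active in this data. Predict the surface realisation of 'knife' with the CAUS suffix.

'star' shows [ʃ] ~ [s] at the end of the stem ([vabɔmuʃe] vs [vabɔmusɔ]).
Compare 'water', with invariant [s] in [rolɛmɔse] and [rolɛmɔsɔ]: an analysis with underlying /s/ and a rule producing [ʃ] before the DAT suffix would wrongly predict alternation here too.
Therefore /ʃ/ is basic and [s] is derived by depalatalization (palato-alveolar /tʃ/, /dʒ/ and /ʃ/ become [k], [g] and [s] when no front vowel follows).
From [fepimɛʃe] the stem 'knife' is /fepimɛʃ/; when no front vowel follows this yields [fepimɛsɔ].

[fepimɛsɔ]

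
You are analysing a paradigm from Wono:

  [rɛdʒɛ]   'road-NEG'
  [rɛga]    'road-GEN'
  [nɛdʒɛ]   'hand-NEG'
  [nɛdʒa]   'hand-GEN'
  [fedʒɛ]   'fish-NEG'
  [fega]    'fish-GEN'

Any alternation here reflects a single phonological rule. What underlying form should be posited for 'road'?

/rɛg/

In [rɛdʒɛ] and [rɛga] the final segment of 'road' alternates: [dʒ] ~ [g].
If /dʒ/ were underlying and a rule turned it into [g] before the GEN suffix, 'hand' would also alternate; but it has [dʒ] in both [nɛdʒɛ] and [nɛdʒa].
The alternation reflects palatalization before a front vowel: /g/ becomes palato-alveolar [dʒ] before a front vowel. /g/ is underlying.
Hence 'road' is /rɛg/ underlyingly.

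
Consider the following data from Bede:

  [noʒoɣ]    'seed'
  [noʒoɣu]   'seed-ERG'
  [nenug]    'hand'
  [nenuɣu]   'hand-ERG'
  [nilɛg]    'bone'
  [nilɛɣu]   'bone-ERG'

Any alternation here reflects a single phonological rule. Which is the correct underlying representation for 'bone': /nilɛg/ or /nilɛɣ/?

The stem for 'bone' ends in [g] in [nilɛg] but [ɣ] in [nilɛɣu].
If /ɣ/ were underlying and a rule turned it into [g] in isolation, 'seed' would also alternate; but it has [ɣ] in both [noʒoɣ] and [noʒoɣu].
The underlying segment must be /g/; voiced stops become fricatives between vowels, yielding [ɣ] there.

/nilɛg/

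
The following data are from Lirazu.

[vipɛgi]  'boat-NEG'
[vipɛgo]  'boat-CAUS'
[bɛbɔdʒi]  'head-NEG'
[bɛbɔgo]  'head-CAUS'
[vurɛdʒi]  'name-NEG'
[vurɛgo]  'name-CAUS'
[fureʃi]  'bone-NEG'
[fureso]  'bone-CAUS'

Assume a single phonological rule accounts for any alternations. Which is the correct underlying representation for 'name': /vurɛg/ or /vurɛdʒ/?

/vurɛdʒ/

In [vurɛdʒi] and [vurɛgo] the final segment of 'name' alternates: [dʒ] ~ [g].
The stem 'boat' ([vipɛgi], [vipɛgo]) shows [g] unchanged in both environments, so [g] cannot be basic with [dʒ] derived before the NEG suffix.
So /dʒ/ is underlying, and a rule of depalatalization — palato-alveolar /dʒ/ and /ʃ/ become [g] and [s] when no front vowel follows — gives [g].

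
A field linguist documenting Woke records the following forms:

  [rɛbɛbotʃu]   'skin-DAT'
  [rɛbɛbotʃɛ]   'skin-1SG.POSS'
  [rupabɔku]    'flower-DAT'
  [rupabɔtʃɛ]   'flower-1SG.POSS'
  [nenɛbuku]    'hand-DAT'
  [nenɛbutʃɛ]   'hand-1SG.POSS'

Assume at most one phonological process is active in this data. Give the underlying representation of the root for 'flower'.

/rupabɔk/

The root 'flower' surfaces as [rupabɔku] and [rupabɔtʃɛ], with a stem-final [k] ~ [tʃ] alternation.
If /tʃ/ were underlying and a rule turned it into [k] before the DAT suffix, 'skin' would also alternate; but it has [tʃ] in both [rɛbɛbotʃu] and [rɛbɛbotʃɛ].
The underlying segment must be /k/; /k/ becomes palato-alveolar [tʃ] before a front vowel, yielding [tʃ] there.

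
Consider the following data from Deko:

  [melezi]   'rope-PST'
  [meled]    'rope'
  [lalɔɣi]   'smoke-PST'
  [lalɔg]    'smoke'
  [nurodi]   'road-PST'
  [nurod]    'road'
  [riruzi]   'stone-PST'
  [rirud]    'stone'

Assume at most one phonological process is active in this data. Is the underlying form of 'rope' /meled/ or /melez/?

In [melezi] and [meled] the final segment of 'rope' alternates: [z] ~ [d].
But 'road' keeps [d] in both environments ([nurodi], [nurod]), so there is no rule changing /d/ to [z] before the PST suffix.
The alternation reflects word-final hardening: voiced fricatives become stops word-finally. /z/ is underlying.

/melez/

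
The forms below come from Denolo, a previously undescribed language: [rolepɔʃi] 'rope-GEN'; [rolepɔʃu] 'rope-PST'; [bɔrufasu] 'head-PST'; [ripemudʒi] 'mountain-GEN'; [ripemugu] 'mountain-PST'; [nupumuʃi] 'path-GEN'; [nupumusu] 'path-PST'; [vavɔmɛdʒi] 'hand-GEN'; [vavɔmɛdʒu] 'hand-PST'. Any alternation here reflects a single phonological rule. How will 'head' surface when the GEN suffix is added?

'path' shows [ʃ] ~ [s] at the end of the stem ([nupumuʃi] vs [nupumusu]).
The stem 'rope' ([rolepɔʃi], [rolepɔʃu]) shows [ʃ] unchanged in both environments, so [ʃ] cannot be basic with [s] derived before the PST suffix.
So /s/ is underlying, and a rule of palatalization before a front vowel — /g/ and /s/ become palato-alveolar [dʒ] and [ʃ] before a front vowel — gives [ʃ].
From [bɔrufasu] the stem 'head' is /bɔrufas/; before a front vowel this yields [bɔrufaʃi].

[bɔrufaʃi]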